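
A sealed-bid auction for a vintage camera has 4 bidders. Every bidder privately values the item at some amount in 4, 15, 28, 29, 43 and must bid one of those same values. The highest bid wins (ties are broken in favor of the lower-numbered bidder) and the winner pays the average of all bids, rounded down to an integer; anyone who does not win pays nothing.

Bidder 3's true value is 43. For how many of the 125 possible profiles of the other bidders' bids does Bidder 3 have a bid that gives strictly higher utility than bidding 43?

Others bid (4, 4, 4): truth gives 30; bid 15 gives 37 > 30. Violating.
Others bid (4, 4, 15): truth gives 27; bid 15 gives 34 > 27. Violating.
Others bid (4, 4, 28): truth gives 24; bid 28 gives 27 > 24. Violating.
Others bid (4, 4, 29): truth gives 23; bid 29 gives 27 > 23. Violating.
Others bid (4, 4, 43): truth gives 20; no alternative beats it.
Others bid (4, 15, 43): truth gives 17; no alternative beats it.
(Checking all 125 profiles: 36 have a profitable deviation, 89 do not.)

36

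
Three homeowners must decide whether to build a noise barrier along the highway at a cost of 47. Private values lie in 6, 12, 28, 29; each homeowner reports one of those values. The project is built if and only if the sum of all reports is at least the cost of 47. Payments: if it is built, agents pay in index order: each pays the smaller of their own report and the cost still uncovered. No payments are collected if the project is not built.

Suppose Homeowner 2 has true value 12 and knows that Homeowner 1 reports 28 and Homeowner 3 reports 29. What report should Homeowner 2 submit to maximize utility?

Report 6: project built, pays 6, utility 12 - 6 = 6.
Report 12: project built, pays 12, utility 12 - 12 = 0.
Report 28: project built, pays 19, utility 12 - 19 = -7.
Report 29: project built, pays 19, utility 12 - 19 = -7.
The best choice is 6 with utility 6.

6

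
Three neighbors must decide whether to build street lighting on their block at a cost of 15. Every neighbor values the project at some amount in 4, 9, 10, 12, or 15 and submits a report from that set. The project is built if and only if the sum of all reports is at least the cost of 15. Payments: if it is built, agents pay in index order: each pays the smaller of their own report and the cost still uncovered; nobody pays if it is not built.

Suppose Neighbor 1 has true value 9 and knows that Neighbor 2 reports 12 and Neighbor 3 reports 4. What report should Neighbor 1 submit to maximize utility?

Report 4: project built, pays 4, utility 9 - 4 = 5.
Report 9: project built, pays 9, utility 9 - 9 = 0.
Report 10: project built, pays 10, utility 9 - 10 = -1.
Report 12: project built, pays 12, utility 9 - 12 = -3.
Report 15: project built, pays 15, utility 9 - 15 = -6.
The best choice is 4 with utility 5.

4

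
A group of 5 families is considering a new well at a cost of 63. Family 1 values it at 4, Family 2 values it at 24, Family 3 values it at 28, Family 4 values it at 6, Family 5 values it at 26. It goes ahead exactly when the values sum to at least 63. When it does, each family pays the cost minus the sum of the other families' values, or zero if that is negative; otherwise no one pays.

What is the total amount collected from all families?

4

Total value 88 ≥ cost 63, so it is built.
Family 1: others sum to 84; max(0, 63 - 84) = 0.
Family 2: others sum to 64; max(0, 63 - 64) = 0.
Family 3: others sum to 60; max(0, 63 - 60) = 3.
Family 4: others sum to 82; max(0, 63 - 82) = 0.
Family 5: others sum to 62; max(0, 63 - 62) = 1.
Total collected = 0 + 0 + 3 + 0 + 1 = 4.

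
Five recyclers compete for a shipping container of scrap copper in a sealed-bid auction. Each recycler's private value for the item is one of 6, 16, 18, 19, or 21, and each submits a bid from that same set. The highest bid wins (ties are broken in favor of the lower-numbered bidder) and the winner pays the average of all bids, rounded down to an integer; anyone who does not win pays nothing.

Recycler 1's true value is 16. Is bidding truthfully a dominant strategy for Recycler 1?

Consider the case where Recycler 2 bids 6, Recycler 3 bids 6, Recycler 4 bids 6 and Recycler 5 bids 6.
Truthful bid 16: wins, pays 8, utility 16 - 8 = 8.
Bid 6 instead: wins, pays 6, utility 16 - 6 = 10.
Since 10 > 8, bidding 6 is strictly better here, so truthful bidding is not dominant.

No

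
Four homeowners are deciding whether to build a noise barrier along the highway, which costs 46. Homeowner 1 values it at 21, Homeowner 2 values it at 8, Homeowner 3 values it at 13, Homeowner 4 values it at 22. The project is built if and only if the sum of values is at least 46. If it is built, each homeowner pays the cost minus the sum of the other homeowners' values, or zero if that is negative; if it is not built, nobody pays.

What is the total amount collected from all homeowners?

Total value 64 ≥ cost 46, so it is built.
Homeowner 1: others sum to 43; max(0, 46 - 43) = 3.
Homeowner 2: others sum to 56; max(0, 46 - 56) = 0.
Homeowner 3: others sum to 51; max(0, 46 - 51) = 0.
Homeowner 4: others sum to 42; max(0, 46 - 42) = 4.
Total collected = 3 + 0 + 0 + 4 = 7.

7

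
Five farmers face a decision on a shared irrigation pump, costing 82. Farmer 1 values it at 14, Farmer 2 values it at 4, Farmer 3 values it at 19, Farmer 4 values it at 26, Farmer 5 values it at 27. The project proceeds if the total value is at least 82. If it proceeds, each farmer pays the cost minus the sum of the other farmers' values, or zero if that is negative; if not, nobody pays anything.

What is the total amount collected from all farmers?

Total value 90 ≥ cost 82, so it is built.
Farmer 1: others sum to 76; max(0, 82 - 76) = 6.
Farmer 2: others sum to 86; max(0, 82 - 86) = 0.
Farmer 3: others sum to 71; max(0, 82 - 71) = 11.
Farmer 4: others sum to 64; max(0, 82 - 64) = 18.
Farmer 5: others sum to 63; max(0, 82 - 63) = 19.
Total collected = 6 + 0 + 11 + 18 + 19 = 54.

54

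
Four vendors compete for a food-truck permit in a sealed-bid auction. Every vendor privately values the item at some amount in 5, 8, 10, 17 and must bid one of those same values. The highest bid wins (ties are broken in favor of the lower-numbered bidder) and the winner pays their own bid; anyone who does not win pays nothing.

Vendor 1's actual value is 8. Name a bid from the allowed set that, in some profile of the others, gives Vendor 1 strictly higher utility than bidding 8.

Suppose Vendor 2 bids 5, Vendor 3 bids 5 and Vendor 4 bids 5.
Bid 8: wins, pays 8, utility 8 - 8 = 0.
Bid 5: wins, pays 5, utility 8 - 5 = 3.
So bidding 5 beats truth here (3 > 0).

5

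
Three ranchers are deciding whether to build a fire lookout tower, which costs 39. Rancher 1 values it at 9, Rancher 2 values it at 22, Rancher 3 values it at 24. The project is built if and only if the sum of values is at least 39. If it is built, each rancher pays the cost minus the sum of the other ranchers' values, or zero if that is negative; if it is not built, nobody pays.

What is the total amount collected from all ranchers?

Total value 55 ≥ cost 39, so it is built.
Rancher 1: others sum to 46; max(0, 39 - 46) = 0.
Rancher 2: others sum to 33; max(0, 39 - 33) = 6.
Rancher 3: others sum to 31; max(0, 39 - 31) = 8.
Total collected = 0 + 6 + 8 = 14.

14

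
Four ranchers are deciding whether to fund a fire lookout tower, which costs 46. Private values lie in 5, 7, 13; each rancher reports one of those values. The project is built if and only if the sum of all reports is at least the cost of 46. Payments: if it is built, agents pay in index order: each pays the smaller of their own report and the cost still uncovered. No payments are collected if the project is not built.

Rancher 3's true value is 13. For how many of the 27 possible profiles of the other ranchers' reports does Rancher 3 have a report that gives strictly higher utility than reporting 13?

Others report (13, 13, 13): truth gives 0; report 7 gives 6 > 0. Violating.
Others report (5, 5, 5): truth gives 0; no alternative beats it.
Others report (5, 5, 7): truth gives 0; no alternative beats it.
(Checking all 27 profiles: 1 has a profitable deviation, 26 do not.)

1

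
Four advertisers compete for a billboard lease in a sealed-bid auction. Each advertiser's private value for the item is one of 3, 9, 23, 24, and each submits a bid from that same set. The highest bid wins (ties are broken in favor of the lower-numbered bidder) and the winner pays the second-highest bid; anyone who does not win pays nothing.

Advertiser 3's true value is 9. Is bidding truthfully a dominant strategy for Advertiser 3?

Check each profile of the others' bids and compare truth against every alternative bid.
Others bid (3, 3, 3): truth gives 6, best alternative gives 6.
Others bid (3, 3, 9): truth gives 0, best alternative gives 0.
Others bid (3, 3, 23): truth gives 0, best alternative gives 0.
Others bid (3, 3, 24): truth gives 0, best alternative gives 0.
Others bid (3, 9, 3): truth gives 0, best alternative gives 0.
Others bid (3, 9, 9): truth gives 0, best alternative gives 0.
(Remaining 58 profiles checked similarly; truth is weakly best in each.)
In every case the truthful bid is at least as good as any alternative, so it is a dominant strategy.

Yes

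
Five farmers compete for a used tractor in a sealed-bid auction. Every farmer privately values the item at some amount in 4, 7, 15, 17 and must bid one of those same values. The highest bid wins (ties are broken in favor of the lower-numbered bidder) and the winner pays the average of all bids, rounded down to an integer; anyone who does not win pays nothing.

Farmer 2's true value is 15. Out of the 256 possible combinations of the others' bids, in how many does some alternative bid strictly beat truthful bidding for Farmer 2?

Others bid (4, 4, 4, 4): truth gives 9; bid 7 gives 11 > 9. Violating.
Others bid (4, 4, 4, 7): truth gives 9; bid 7 gives 10 > 9. Violating.
Others bid (4, 4, 4, 17): truth gives 0; bid 17 gives 6 > 0. Violating.
Others bid (4, 4, 7, 4): truth gives 9; bid 7 gives 10 > 9. Violating.
Others bid (4, 4, 4, 15): truth gives 7; no alternative beats it.
Others bid (4, 4, 7, 15): truth gives 6; no alternative beats it.
(Checking all 256 profiles: 137 have a profitable deviation, 119 do not.)

137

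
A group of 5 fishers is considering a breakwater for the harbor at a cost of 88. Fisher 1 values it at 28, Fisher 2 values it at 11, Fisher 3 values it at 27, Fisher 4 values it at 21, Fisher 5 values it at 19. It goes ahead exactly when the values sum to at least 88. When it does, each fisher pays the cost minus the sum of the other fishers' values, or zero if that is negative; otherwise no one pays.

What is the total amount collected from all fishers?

23

Total value 106 ≥ cost 88, so it is built.
Fisher 1: others sum to 78; max(0, 88 - 78) = 10.
Fisher 2: others sum to 95; max(0, 88 - 95) = 0.
Fisher 3: others sum to 79; max(0, 88 - 79) = 9.
Fisher 4: others sum to 85; max(0, 88 - 85) = 3.
Fisher 5: others sum to 87; max(0, 88 - 87) = 1.
Total collected = 10 + 0 + 9 + 3 + 1 = 23.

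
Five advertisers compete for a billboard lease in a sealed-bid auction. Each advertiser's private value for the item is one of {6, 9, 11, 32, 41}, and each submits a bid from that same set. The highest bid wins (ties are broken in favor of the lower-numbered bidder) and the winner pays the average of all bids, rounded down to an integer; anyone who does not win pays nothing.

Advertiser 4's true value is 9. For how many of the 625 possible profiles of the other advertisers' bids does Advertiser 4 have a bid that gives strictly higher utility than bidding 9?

17

Others bid (6, 6, 6, 11): truth gives 0; bid 11 gives 1 > 0. Violating.
Others bid (6, 6, 9, 6): truth gives 0; bid 11 gives 2 > 0. Violating.
Others bid (6, 6, 9, 9): truth gives 0; bid 11 gives 1 > 0. Violating.
Others bid (6, 6, 9, 11): truth gives 0; bid 11 gives 1 > 0. Violating.
Others bid (6, 6, 6, 6): truth gives 3; no alternative beats it.
Others bid (6, 6, 6, 9): truth gives 2; no alternative beats it.
(Checking all 625 profiles: 17 have a profitable deviation, 608 do not.)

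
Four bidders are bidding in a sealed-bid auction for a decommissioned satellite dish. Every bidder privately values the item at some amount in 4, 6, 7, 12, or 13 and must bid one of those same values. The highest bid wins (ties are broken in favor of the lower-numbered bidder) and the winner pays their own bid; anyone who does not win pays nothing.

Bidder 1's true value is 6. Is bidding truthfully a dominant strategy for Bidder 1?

No

Consider the case where Bidder 2 bids 4, Bidder 3 bids 4 and Bidder 4 bids 4.
Truthful bid 6: wins, pays 6, utility 6 - 6 = 0.
Bid 4 instead: wins, pays 4, utility 6 - 4 = 2.
Since 2 > 0, bidding 4 is strictly better here, so truthful bidding is not dominant.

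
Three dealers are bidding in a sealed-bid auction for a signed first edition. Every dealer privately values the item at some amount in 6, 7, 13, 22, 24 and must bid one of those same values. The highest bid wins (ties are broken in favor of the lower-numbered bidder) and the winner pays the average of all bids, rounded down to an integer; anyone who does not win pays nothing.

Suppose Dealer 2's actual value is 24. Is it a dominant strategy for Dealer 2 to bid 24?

Consider the case where Dealer 1 bids 6 and Dealer 3 bids 6.
Truthful bid 24: wins, pays 12, utility 24 - 12 = 12.
Bid 7 instead: wins, pays 6, utility 24 - 6 = 18.
Since 18 > 12, bidding 7 is strictly better here, so truthful bidding is not dominant.

No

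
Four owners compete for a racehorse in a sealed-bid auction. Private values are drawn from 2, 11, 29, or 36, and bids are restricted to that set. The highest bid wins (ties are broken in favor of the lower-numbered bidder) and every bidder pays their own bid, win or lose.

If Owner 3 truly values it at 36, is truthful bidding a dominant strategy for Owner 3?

Consider the case where Owner 1 bids 2, Owner 2 bids 2 and Owner 4 bids 2.
Truthful bid 36: wins, pays 36, utility 36 - 36 = 0.
Bid 11 instead: wins, pays 11, utility 36 - 11 = 25.
Since 25 > 0, bidding 11 is strictly better here, so truthful bidding is not dominant.

No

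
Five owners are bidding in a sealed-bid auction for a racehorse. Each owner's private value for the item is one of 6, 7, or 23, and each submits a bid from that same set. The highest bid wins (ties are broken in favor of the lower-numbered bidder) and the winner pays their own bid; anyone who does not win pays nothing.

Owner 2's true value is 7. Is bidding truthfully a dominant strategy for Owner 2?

Check each profile of the others' bids and compare truth against every alternative bid.
Others bid (6, 6, 6, 6): truth gives 0, best alternative gives 0.
Others bid (6, 6, 6, 7): truth gives 0, best alternative gives 0.
Others bid (6, 6, 6, 23): truth gives 0, best alternative gives 0.
Others bid (6, 6, 7, 6): truth gives 0, best alternative gives 0.
Others bid (6, 6, 7, 7): truth gives 0, best alternative gives 0.
Others bid (6, 6, 7, 23): truth gives 0, best alternative gives 0.
(Remaining 75 profiles checked similarly; truth is weakly best in each.)
In every case the truthful bid is at least as good as any alternative, so it is a dominant strategy.

Yes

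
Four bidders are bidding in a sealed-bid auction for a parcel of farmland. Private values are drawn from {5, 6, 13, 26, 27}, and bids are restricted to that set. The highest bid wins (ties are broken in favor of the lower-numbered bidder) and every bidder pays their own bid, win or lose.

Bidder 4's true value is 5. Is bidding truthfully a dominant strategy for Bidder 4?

No

Consider the case where Bidder 1 bids 5, Bidder 2 bids 5 and Bidder 3 bids 5.
Truthful bid 5: loses but pays 5, utility -5.
Bid 6 instead: wins, pays 6, utility 5 - 6 = -1.
Since -1 > -5, bidding 6 is strictly better here, so truthful bidding is not dominant.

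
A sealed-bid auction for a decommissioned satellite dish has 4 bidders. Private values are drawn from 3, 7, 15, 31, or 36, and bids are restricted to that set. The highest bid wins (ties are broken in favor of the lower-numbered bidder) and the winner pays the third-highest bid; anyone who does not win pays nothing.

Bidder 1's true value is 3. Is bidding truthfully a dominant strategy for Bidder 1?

Yes

Check each profile of the others' bids and compare truth against every alternative bid.
Others bid (3, 7, 7): truth gives 0, best alternative gives -4.
Others bid (7, 3, 7): truth gives 0, best alternative gives -4.
Others bid (7, 7, 3): truth gives 0, best alternative gives -4.
Others bid (7, 7, 7): truth gives 0, best alternative gives -4.
Others bid (3, 3, 3): truth gives 0, best alternative gives 0.
Others bid (3, 3, 7): truth gives 0, best alternative gives 0.
(Remaining 119 profiles checked similarly; truth is weakly best in each.)
In every case the truthful bid is at least as good as any alternative, so it is a dominant strategy.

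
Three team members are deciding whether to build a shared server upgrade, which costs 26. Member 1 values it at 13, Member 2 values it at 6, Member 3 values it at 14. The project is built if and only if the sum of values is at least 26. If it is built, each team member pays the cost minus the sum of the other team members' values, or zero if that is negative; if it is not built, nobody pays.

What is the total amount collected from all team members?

13

Total value 33 ≥ cost 26, so it is built.
Member 1: others sum to 20; max(0, 26 - 20) = 6.
Member 2: others sum to 27; max(0, 26 - 27) = 0.
Member 3: others sum to 19; max(0, 26 - 19) = 7.
Total collected = 6 + 0 + 7 = 13.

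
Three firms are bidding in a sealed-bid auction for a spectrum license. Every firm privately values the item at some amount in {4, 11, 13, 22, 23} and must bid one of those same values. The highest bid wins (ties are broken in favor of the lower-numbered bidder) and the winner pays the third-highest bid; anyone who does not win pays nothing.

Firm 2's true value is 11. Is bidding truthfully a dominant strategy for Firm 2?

No

Consider the case where Firm 1 bids 4 and Firm 3 bids 13.
Truthful bid 11: loses, pays 0, utility 0.
Bid 13 instead: wins, pays 4, utility 11 - 4 = 7.
Since 7 > 0, bidding 13 is strictly better here, so truthful bidding is not dominant.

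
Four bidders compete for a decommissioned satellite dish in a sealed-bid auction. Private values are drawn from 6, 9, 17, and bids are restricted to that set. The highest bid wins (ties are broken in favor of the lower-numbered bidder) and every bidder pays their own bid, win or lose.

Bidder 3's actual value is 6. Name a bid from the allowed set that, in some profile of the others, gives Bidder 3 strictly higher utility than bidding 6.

9

Suppose Bidder 1 bids 6, Bidder 2 bids 6 and Bidder 4 bids 6.
Bid 6: loses but pays 6, utility -6.
Bid 9: wins, pays 9, utility 6 - 9 = -3.
So bidding 9 beats truth here (-3 > -6).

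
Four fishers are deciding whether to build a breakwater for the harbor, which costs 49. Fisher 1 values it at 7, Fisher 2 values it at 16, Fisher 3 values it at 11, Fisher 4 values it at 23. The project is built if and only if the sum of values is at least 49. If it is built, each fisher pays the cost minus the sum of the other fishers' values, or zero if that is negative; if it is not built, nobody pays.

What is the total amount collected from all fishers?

Total value 57 ≥ cost 49, so it is built.
Fisher 1: others sum to 50; max(0, 49 - 50) = 0.
Fisher 2: others sum to 41; max(0, 49 - 41) = 8.
Fisher 3: others sum to 46; max(0, 49 - 46) = 3.
Fisher 4: others sum to 34; max(0, 49 - 34) = 15.
Total collected = 0 + 8 + 3 + 15 = 26.

26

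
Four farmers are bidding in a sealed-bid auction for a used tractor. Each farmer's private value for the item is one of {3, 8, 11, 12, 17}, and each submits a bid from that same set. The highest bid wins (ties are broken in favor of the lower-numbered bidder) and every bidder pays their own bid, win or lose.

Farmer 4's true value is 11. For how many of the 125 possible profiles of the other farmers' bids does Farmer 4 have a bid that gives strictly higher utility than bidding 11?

Others bid (3, 3, 3): truth gives 0; bid 8 gives 3 > 0. Violating.
Others bid (3, 3, 11): truth gives -11; bid 12 gives -1 > -11. Violating.
Others bid (3, 3, 12): truth gives -11; bid 3 gives -3 > -11. Violating.
Others bid (3, 3, 17): truth gives -11; bid 3 gives -3 > -11. Violating.
Others bid (3, 3, 8): truth gives 0; no alternative beats it.
Others bid (3, 8, 3): truth gives 0; no alternative beats it.
(Checking all 125 profiles: 118 have a profitable deviation, 7 do not.)

118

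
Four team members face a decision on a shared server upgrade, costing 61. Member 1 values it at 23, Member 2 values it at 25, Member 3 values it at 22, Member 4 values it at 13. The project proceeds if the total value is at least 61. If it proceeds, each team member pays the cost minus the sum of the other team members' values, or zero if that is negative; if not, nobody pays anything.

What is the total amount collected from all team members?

Total value 83 ≥ cost 61, so it is built.
Member 1: others sum to 60; max(0, 61 - 60) = 1.
Member 2: others sum to 58; max(0, 61 - 58) = 3.
Member 3: others sum to 61; max(0, 61 - 61) = 0.
Member 4: others sum to 70; max(0, 61 - 70) = 0.
Total collected = 1 + 3 + 0 + 0 = 4.

4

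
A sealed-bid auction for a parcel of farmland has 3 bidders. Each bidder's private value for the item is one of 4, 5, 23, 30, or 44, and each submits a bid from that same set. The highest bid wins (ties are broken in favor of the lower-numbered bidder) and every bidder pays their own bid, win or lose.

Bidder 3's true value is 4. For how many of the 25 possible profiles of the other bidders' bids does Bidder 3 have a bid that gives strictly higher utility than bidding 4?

Others bid (4, 4): truth gives -4; bid 5 gives -1 > -4. Violating.
Others bid (4, 5): truth gives -4; no alternative beats it.
Others bid (4, 23): truth gives -4; no alternative beats it.
(Checking all 25 profiles: 1 has a profitable deviation, 24 do not.)

1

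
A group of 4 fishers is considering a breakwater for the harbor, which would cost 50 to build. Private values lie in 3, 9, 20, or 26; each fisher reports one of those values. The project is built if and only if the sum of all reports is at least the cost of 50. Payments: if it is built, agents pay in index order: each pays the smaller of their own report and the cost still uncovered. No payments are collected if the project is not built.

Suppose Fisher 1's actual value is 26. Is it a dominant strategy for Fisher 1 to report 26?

Consider the case where Fisher 2 reports 3, Fisher 3 reports 3 and Fisher 4 reports 26.
Truthful report 26: project built, pays 26, utility 26 - 26 = 0.
Report 20 instead: project built, pays 20, utility 26 - 20 = 6.
Since 6 > 0, reporting 20 is strictly better here, so truthful reporting is not dominant.

No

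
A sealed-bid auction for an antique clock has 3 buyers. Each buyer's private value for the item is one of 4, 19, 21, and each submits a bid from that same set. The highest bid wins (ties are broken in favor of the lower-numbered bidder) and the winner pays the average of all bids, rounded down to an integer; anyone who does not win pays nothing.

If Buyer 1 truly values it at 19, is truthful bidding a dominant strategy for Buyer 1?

No

Consider the case where Buyer 2 bids 4 and Buyer 3 bids 4.
Truthful bid 19: wins, pays 9, utility 19 - 9 = 10.
Bid 4 instead: wins, pays 4, utility 19 - 4 = 15.
Since 15 > 10, bidding 4 is strictly better here, so truthful bidding is not dominant.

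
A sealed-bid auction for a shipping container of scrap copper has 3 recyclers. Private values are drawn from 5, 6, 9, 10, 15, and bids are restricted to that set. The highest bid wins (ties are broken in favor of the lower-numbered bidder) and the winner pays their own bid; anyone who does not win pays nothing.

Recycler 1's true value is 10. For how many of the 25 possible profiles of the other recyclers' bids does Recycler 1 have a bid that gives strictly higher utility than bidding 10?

Others bid (5, 5): truth gives 0; bid 5 gives 5 > 0. Violating.
Others bid (5, 6): truth gives 0; bid 6 gives 4 > 0. Violating.
Others bid (5, 9): truth gives 0; bid 9 gives 1 > 0. Violating.
Others bid (6, 5): truth gives 0; bid 6 gives 4 > 0. Violating.
Others bid (5, 10): truth gives 0; no alternative beats it.
Others bid (5, 15): truth gives 0; no alternative beats it.
(Checking all 25 profiles: 9 have a profitable deviation, 16 do not.)

9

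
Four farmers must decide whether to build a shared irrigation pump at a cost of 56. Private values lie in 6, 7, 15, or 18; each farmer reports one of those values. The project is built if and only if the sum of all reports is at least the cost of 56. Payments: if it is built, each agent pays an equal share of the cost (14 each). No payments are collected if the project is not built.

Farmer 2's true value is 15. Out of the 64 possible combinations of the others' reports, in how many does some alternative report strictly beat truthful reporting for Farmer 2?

12

Others report (6, 15, 18): truth gives 0; report 18 gives 1 > 0. Violating.
Others report (6, 18, 15): truth gives 0; report 18 gives 1 > 0. Violating.
Others report (7, 15, 18): truth gives 0; report 18 gives 1 > 0. Violating.
Others report (7, 18, 15): truth gives 0; report 18 gives 1 > 0. Violating.
Others report (6, 6, 6): truth gives 0; no alternative beats it.
Others report (6, 6, 7): truth gives 0; no alternative beats it.
(Checking all 64 profiles: 12 have a profitable deviation, 52 do not.)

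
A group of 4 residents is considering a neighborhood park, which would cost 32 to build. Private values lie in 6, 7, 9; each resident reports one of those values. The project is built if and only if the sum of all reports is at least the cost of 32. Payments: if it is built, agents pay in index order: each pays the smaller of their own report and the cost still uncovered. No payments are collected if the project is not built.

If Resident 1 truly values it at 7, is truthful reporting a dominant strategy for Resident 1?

No

Consider the case where Resident 2 reports 9, Resident 3 reports 9 and Resident 4 reports 9.
Truthful report 7: project built, pays 7, utility 7 - 7 = 0.
Report 6 instead: project built, pays 6, utility 7 - 6 = 1.
Since 1 > 0, reporting 6 is strictly better here, so truthful reporting is not dominant.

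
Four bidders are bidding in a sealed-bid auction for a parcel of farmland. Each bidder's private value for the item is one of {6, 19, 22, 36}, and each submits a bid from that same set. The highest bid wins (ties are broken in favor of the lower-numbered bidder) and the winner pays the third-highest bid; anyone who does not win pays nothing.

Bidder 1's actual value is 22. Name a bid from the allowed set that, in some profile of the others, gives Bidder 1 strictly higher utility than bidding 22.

36

Suppose Bidder 2 bids 6, Bidder 3 bids 6 and Bidder 4 bids 36.
Bid 22: loses, pays 0, utility 0.
Bid 36: wins, pays 6, utility 22 - 6 = 16.
So bidding 36 beats truth here (16 > 0).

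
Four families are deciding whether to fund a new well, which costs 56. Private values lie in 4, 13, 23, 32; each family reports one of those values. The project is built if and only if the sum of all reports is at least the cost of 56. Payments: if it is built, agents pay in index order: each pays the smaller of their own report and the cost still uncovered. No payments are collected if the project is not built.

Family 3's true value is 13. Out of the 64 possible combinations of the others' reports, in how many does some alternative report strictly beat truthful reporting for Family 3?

20

Others report (4, 23, 32): truth gives 0; report 4 gives 9 > 0. Violating.
Others report (4, 32, 23): truth gives 0; report 4 gives 9 > 0. Violating.
Others report (4, 32, 32): truth gives 0; report 4 gives 9 > 0. Violating.
Others report (13, 13, 32): truth gives 0; report 4 gives 9 > 0. Violating.
Others report (4, 4, 4): truth gives 0; no alternative beats it.
Others report (4, 4, 13): truth gives 0; no alternative beats it.
(Checking all 64 profiles: 20 have a profitable deviation, 44 do not.)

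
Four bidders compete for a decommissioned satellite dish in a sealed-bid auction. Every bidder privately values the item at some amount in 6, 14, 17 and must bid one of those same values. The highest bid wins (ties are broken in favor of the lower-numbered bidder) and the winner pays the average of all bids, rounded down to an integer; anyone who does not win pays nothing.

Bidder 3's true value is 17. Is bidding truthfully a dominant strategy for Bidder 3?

Yes

Check each profile of the others' bids and compare truth against every alternative bid.
Others bid (6, 14, 6): truth gives 7, best alternative gives 0.
Others bid (14, 6, 6): truth gives 7, best alternative gives 0.
Others bid (6, 6, 17): truth gives 6, best alternative gives 0.
Others bid (6, 14, 14): truth gives 5, best alternative gives 0.
Others bid (14, 6, 14): truth gives 5, best alternative gives 0.
Others bid (14, 14, 6): truth gives 5, best alternative gives 0.
(Remaining 21 profiles checked similarly; truth is weakly best in each.)
In every case the truthful bid is at least as good as any alternative, so it is a dominant strategy.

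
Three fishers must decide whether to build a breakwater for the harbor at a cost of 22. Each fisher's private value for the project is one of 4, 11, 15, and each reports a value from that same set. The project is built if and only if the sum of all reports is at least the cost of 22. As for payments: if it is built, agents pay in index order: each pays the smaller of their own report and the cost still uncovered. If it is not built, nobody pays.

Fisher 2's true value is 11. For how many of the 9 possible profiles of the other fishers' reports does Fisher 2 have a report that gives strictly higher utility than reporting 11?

6

Others report (4, 15): truth gives 0; report 4 gives 7 > 0. Violating.
Others report (11, 11): truth gives 0; report 4 gives 7 > 0. Violating.
Others report (11, 15): truth gives 0; report 4 gives 7 > 0. Violating.
Others report (15, 4): truth gives 4; report 4 gives 7 > 4. Violating.
Others report (4, 4): truth gives 0; no alternative beats it.
Others report (4, 11): truth gives 0; no alternative beats it.
(Checking all 9 profiles: 6 have a profitable deviation, 3 do not.)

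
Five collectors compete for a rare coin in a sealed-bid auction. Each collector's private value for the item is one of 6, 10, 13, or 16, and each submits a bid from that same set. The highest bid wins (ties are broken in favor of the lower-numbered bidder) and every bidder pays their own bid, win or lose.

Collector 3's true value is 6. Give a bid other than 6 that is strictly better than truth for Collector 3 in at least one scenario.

Suppose Collector 1 bids 6, Collector 2 bids 6, Collector 4 bids 6 and Collector 5 bids 6.
Bid 6: loses but pays 6, utility -6.
Bid 10: wins, pays 10, utility 6 - 10 = -4.
So bidding 10 beats truth here (-4 > -6).

10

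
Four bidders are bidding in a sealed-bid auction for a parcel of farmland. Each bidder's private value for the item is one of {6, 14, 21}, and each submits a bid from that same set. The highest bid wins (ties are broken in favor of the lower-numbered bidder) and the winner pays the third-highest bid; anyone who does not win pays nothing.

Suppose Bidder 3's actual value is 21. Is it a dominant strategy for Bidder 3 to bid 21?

Check each profile of the others' bids and compare truth against every alternative bid.
Others bid (6, 6, 21): truth gives 15, best alternative gives 0.
Others bid (6, 14, 6): truth gives 15, best alternative gives 0.
Others bid (14, 6, 6): truth gives 15, best alternative gives 0.
Others bid (6, 14, 14): truth gives 7, best alternative gives 0.
Others bid (6, 14, 21): truth gives 7, best alternative gives 0.
Others bid (14, 6, 14): truth gives 7, best alternative gives 0.
(Remaining 21 profiles checked similarly; truth is weakly best in each.)
In every case the truthful bid is at least as good as any alternative, so it is a dominant strategy.

Yes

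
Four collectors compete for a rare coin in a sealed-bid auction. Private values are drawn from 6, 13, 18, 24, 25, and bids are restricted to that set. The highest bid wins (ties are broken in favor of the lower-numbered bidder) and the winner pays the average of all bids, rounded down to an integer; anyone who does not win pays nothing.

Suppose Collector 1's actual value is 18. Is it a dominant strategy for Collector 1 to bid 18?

Consider the case where Collector 2 bids 6, Collector 3 bids 6 and Collector 4 bids 6.
Truthful bid 18: wins, pays 9, utility 18 - 9 = 9.
Bid 6 instead: wins, pays 6, utility 18 - 6 = 12.
Since 12 > 9, bidding 6 is strictly better here, so truthful bidding is not dominant.

No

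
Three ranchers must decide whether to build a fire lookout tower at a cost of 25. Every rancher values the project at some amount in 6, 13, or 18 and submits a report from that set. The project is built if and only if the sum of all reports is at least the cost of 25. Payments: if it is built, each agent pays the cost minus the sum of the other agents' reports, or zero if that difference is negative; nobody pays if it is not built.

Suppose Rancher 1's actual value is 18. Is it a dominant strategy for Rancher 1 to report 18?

Check each profile of the others' reports and compare truth against every alternative report.
Others report (13, 13): truth gives 18, best alternative gives 18.
Others report (13, 18): truth gives 18, best alternative gives 18.
Others report (18, 13): truth gives 18, best alternative gives 18.
Others report (18, 18): truth gives 18, best alternative gives 18.
Others report (6, 18): truth gives 17, best alternative gives 17.
Others report (18, 6): truth gives 17, best alternative gives 17.
(Remaining 3 profiles checked similarly; truth is weakly best in each.)
In every case the truthful report is at least as good as any alternative, so it is a dominant strategy.

Yes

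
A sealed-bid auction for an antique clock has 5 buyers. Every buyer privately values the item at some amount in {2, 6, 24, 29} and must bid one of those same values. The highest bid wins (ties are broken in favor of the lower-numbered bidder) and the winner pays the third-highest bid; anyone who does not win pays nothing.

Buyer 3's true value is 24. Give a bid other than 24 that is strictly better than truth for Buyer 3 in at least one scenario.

Suppose Buyer 1 bids 2, Buyer 2 bids 2, Buyer 4 bids 2 and Buyer 5 bids 29.
Bid 24: loses, pays 0, utility 0.
Bid 29: wins, pays 2, utility 24 - 2 = 22.
So bidding 29 beats truth here (22 > 0).

29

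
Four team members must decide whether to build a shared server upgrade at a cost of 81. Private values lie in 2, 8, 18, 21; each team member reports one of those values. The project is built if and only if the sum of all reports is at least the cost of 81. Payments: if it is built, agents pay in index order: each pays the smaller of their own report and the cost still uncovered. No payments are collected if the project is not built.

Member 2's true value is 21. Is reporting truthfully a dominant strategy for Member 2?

No

Consider the case where Member 1 reports 21, Member 3 reports 21 and Member 4 reports 21.
Truthful report 21: project built, pays 21, utility 21 - 21 = 0.
Report 18 instead: project built, pays 18, utility 21 - 18 = 3.
Since 3 > 0, reporting 18 is strictly better here, so truthful reporting is not dominant.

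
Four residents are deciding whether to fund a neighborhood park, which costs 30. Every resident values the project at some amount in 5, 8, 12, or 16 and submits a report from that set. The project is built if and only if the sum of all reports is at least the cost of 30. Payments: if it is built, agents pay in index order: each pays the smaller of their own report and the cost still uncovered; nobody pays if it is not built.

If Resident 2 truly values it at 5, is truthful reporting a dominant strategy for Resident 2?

Check each profile of the others' reports and compare truth against every alternative report.
Others report (5, 5, 12): truth gives 0, best alternative gives -3.
Others report (5, 5, 16): truth gives 0, best alternative gives -3.
Others report (5, 8, 12): truth gives 0, best alternative gives -3.
Others report (5, 8, 16): truth gives 0, best alternative gives -3.
Others report (5, 12, 5): truth gives 0, best alternative gives -3.
Others report (5, 12, 8): truth gives 0, best alternative gives -3.
(Remaining 58 profiles checked similarly; truth is weakly best in each.)
In every case the truthful report is at least as good as any alternative, so it is a dominant strategy.

Yes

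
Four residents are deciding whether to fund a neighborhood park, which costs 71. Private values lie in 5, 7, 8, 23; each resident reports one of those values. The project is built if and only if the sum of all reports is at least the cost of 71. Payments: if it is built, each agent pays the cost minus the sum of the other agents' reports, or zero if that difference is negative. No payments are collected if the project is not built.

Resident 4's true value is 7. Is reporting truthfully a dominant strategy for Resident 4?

Check each profile of the others' reports and compare truth against every alternative report.
Others report (23, 23, 23): truth gives 5, best alternative gives 5.
Others report (5, 5, 5): truth gives 0, best alternative gives 0.
Others report (5, 5, 7): truth gives 0, best alternative gives 0.
Others report (5, 5, 8): truth gives 0, best alternative gives 0.
Others report (5, 5, 23): truth gives 0, best alternative gives 0.
Others report (5, 7, 5): truth gives 0, best alternative gives 0.
(Remaining 58 profiles checked similarly; truth is weakly best in each.)
In every case the truthful report is at least as good as any alternative, so it is a dominant strategy.

Yes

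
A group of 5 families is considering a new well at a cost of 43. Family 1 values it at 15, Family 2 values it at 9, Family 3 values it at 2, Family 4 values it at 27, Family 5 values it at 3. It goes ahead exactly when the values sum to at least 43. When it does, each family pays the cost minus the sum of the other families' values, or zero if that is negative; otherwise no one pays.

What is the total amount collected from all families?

Total value 56 ≥ cost 43, so it is built.
Family 1: others sum to 41; max(0, 43 - 41) = 2.
Family 2: others sum to 47; max(0, 43 - 47) = 0.
Family 3: others sum to 54; max(0, 43 - 54) = 0.
Family 4: others sum to 29; max(0, 43 - 29) = 14.
Family 5: others sum to 53; max(0, 43 - 53) = 0.
Total collected = 2 + 0 + 0 + 14 + 0 = 16.

16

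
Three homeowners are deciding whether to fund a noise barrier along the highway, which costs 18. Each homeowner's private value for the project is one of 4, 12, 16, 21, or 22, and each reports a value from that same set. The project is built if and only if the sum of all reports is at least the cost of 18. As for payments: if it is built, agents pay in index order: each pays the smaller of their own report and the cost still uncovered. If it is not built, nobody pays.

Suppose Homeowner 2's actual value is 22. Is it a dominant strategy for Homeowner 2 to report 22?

Consider the case where Homeowner 1 reports 4 and Homeowner 3 reports 4.
Truthful report 22: project built, pays 14, utility 22 - 14 = 8.
Report 12 instead: project built, pays 12, utility 22 - 12 = 10.
Since 10 > 8, reporting 12 is strictly better here, so truthful reporting is not dominant.

No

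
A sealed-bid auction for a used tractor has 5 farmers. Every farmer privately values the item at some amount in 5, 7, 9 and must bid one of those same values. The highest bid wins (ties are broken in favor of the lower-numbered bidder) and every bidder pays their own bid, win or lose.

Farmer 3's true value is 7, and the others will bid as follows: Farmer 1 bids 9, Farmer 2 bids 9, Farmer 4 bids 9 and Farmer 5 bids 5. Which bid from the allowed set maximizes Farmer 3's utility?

Bid 5: loses but pays 5, utility -5.
Bid 7: loses but pays 7, utility -7.
Bid 9: loses but pays 9, utility -9.
The best choice is 5 with utility -5.

5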